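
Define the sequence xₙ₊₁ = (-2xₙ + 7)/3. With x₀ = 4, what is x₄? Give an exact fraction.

155/81

x₁ = (-2·4 + 7)/3 = -1/3.
x₂ = (-2·(-1/3) + 7)/3 = 23/9.
x₃ = (-2·(23/9) + 7)/3 = 17/27.
x₄ = (-2·(17/27) + 7)/3 = 155/81.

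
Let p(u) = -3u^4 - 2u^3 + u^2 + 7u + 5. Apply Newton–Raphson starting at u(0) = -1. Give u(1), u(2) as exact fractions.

p'(u) = -12u^3 - 6u^2 + 2u + 7.
p(-1) = -2, p'(-1) = 11, so u(1) = (-1) - (-2)/11 = -9/11.
p(-9/11) = -4492/14641, p'(-9/11) = 10541/1331, so u(2) = (-9/11) - (-4492/14641)/(10541/1331) = -90377/115951.

u(1) = -9/11, u(2) = -90377/115951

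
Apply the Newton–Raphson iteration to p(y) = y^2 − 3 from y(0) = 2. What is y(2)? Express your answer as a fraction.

p'(y) = 2y.
p(2) = 1, p'(2) = 4, so y(1) = 2 − 1/4 = 7/4.
p(7/4) = 1/16, p'(7/4) = 7/2, so y(2) = (7/4) − (1/16)/(7/2) = 97/56.

97/56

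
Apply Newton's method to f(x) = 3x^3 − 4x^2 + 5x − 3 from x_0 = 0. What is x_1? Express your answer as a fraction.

f'(x) = 9x^2 − 8x + 5.
f(0) = −3, f'(0) = 5, so x_1 = 0 − (−3)/5 = 3/5.

3/5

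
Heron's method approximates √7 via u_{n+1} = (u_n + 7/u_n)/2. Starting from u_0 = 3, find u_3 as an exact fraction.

32257/12192

u_1 = (3 + 7/3)/2 = 8/3.
u_2 = (8/3 + 7/(8/3))/2 = 127/48.
u_3 = (127/48 + 7/(127/48))/2 = 32257/12192.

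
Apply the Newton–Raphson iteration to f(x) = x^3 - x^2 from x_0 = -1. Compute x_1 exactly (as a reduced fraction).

-3/5

f'(x) = 3x^2 - 2x.
f(-1) = -2, f'(-1) = 5, so x_1 = (-1) - (-2)/5 = -3/5.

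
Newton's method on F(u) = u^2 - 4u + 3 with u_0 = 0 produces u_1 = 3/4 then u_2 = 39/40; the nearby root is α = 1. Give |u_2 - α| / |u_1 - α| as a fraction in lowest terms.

u_1 - α = 3/4 - 1 = -1/4, so |u_1 - α| = 1/4.
u_2 - α = 39/40 - 1 = -1/40, so |u_2 - α| = 1/40.
Ratio = (1/40) / (1/4) = 1/10.

1/10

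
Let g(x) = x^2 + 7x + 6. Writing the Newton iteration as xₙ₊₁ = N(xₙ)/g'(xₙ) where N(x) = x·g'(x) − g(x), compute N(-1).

−5

g'(x) = 2x + 7.
N(x) = x·g'(x) − g(x) = x·(2x + 7) − (x^2 + 7x + 6) = x^2 − 6.
N(-1) = −5.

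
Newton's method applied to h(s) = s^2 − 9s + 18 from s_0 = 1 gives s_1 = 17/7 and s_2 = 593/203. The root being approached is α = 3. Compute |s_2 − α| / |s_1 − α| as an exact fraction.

s_1 − α = 17/7 − 3 = −4/7, so |s_1 − α| = 4/7.
s_2 − α = 593/203 − 3 = −16/203, so |s_2 − α| = 16/203.
Ratio = (16/203) / (4/7) = 4/29.

4/29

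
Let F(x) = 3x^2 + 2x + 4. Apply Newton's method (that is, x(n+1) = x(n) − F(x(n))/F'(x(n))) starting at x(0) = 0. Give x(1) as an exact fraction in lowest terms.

F'(x) = 6x + 2.
F(0) = 4, F'(0) = 2, so x(1) = 0 − 4/2 = −2.

−2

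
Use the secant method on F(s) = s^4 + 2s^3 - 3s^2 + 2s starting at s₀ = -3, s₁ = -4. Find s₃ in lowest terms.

-278800/89473

F(-3) = -6, F(-4) = 72. s₂ = (-4) - 72·((-4) - (-3))/(72 - (-6)) = -40/13.
F(-4) = 72, F(-40/13) = -90960/28561. s₃ = (-40/13) - (-90960/28561)·((-40/13) - (-4))/((-90960/28561) - 72) = -278800/89473.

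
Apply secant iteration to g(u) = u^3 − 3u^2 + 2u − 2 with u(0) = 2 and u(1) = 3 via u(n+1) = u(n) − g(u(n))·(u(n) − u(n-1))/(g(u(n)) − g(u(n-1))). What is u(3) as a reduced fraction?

165/67

g(2) = −2, g(3) = 4. u(2) = 3 − 4·(3 − 2)/(4 − (−2)) = 7/3.
g(3) = 4, g(7/3) = −26/27. u(3) = (7/3) − (−26/27)·((7/3) − 3)/((−26/27) − 4) = 165/67.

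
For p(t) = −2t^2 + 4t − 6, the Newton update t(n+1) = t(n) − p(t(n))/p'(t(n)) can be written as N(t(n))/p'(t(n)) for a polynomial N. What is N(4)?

−26

p'(t) = −4t + 4.
N(t) = t·p'(t) − p(t) = t·(−4t + 4) − (−2t^2 + 4t − 6) = −2t^2 + 6.
N(4) = −26.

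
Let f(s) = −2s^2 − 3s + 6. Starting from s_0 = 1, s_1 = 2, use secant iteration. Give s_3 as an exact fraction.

94/83

f(1) = 1, f(2) = −8. s_2 = 2 − (−8)·(2 − 1)/((−8) − 1) = 10/9.
f(2) = −8, f(10/9) = 16/81. s_3 = (10/9) − (16/81)·((10/9) − 2)/((16/81) − (−8)) = 94/83.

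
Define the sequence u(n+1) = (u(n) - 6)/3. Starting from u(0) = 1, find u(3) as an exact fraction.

-77/27

u(1) = (1 - 6)/3 = -5/3.
u(2) = ((-5/3) - 6)/3 = -23/9.
u(3) = ((-23/9) - 6)/3 = -77/27.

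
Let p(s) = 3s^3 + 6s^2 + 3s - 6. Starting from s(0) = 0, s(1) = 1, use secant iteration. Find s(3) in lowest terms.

p(0) = -6, p(1) = 6. s(2) = 1 - 6·(1 - 0)/(6 - (-6)) = 1/2.
p(1) = 6, p(1/2) = -21/8. s(3) = (1/2) - (-21/8)·((1/2) - 1)/((-21/8) - 6) = 15/23.

15/23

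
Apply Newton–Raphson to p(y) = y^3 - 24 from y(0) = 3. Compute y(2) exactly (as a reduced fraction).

p'(y) = 3y^2.
p(3) = 3, p'(3) = 27, so y(1) = 3 - 3/27 = 26/9.
p(26/9) = 80/729, p'(26/9) = 676/27, so y(2) = (26/9) - (80/729)/(676/27) = 13162/4563.

13162/4563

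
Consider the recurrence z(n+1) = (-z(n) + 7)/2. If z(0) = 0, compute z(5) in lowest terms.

z(1) = (-0 + 7)/2 = 7/2.
z(2) = (-(7/2) + 7)/2 = 7/4.
z(3) = (-(7/4) + 7)/2 = 21/8.
z(4) = (-(21/8) + 7)/2 = 35/16.
z(5) = (-(35/16) + 7)/2 = 77/32.

77/32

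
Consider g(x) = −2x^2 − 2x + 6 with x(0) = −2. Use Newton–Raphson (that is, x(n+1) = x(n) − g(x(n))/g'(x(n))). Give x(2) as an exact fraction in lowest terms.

g'(x) = −4x − 2.
g(−2) = 2, g'(−2) = 6, so x(1) = (−2) − 2/6 = −7/3.
g(−7/3) = −2/9, g'(−7/3) = 22/3, so x(2) = (−7/3) − (−2/9)/(22/3) = −76/33.

−76/33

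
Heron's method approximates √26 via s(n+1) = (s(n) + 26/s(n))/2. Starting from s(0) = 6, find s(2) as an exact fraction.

s(1) = (6 + 26/6)/2 = 31/6.
s(2) = (31/6 + 26/(31/6))/2 = 1897/372.

1897/372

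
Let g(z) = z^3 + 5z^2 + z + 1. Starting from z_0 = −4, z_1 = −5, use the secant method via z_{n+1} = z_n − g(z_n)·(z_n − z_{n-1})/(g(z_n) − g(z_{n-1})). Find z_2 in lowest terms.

g(−4) = 13, g(−5) = −4. z_2 = (−5) − (−4)·((−5) − (−4))/((−4) − 13) = −81/17.

−81/17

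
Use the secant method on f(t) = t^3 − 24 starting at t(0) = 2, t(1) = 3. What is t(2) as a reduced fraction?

54/19

f(2) = −16, f(3) = 3. t(2) = 3 − 3·(3 − 2)/(3 − (−16)) = 54/19.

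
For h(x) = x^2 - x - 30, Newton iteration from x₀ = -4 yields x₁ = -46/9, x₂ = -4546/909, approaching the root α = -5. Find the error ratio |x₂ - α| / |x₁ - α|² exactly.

9/101

x₁ - α = -46/9 - (-5) = -46/9 + 5 = -1/9, so |x₁ - α| = 1/9.
x₂ - α = -4546/909 - (-5) = -4546/909 + 5 = -1/909, so |x₂ - α| = 1/909.
|x₁ - α|² = 1/81.
Ratio = (1/909) / (1/81) = 9/101.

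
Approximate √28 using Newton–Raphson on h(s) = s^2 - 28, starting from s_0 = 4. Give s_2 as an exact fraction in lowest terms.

233/44

h'(s) = 2s.
h(4) = -12, h'(4) = 8, so s_1 = 4 - (-12)/8 = 11/2.
h(11/2) = 9/4, h'(11/2) = 11, so s_2 = (11/2) - (9/4)/11 = 233/44.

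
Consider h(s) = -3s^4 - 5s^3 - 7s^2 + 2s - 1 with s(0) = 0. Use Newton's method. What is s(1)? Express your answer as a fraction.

1/2

h'(s) = -12s^3 - 15s^2 - 14s + 2.
h(0) = -1, h'(0) = 2, so s(1) = 0 - (-1)/2 = 1/2.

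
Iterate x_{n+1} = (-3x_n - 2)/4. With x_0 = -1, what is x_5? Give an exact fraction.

x_1 = (-3·(-1) - 2)/4 = 1/4.
x_2 = (-3·(1/4) - 2)/4 = -11/16.
x_3 = (-3·(-11/16) - 2)/4 = 1/64.
x_4 = (-3·(1/64) - 2)/4 = -131/256.
x_5 = (-3·(-131/256) - 2)/4 = -119/1024.

-119/1024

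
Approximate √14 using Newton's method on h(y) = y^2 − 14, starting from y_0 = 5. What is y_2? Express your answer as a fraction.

2921/780

h'(y) = 2y.
h(5) = 11, h'(5) = 10, so y_1 = 5 − 11/10 = 39/10.
h(39/10) = 121/100, h'(39/10) = 39/5, so y_2 = (39/10) − (121/100)/(39/5) = 2921/780.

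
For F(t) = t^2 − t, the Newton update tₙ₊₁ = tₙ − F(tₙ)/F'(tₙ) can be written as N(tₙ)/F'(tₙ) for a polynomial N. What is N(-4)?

F'(t) = 2t − 1.
N(t) = t·F'(t) − F(t) = t·(2t − 1) − (t^2 − t) = t^2.
N(-4) = 16.

16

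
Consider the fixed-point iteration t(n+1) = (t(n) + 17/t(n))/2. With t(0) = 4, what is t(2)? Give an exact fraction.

t(1) = (4 + 17/4)/2 = 33/8.
t(2) = (33/8 + 17/(33/8))/2 = 2177/528.

2177/528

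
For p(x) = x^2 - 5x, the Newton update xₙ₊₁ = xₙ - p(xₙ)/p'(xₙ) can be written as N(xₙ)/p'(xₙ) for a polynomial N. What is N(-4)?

p'(x) = 2x - 5.
N(x) = x·p'(x) - p(x) = x·(2x - 5) - (x^2 - 5x) = x^2.
N(-4) = 16.

16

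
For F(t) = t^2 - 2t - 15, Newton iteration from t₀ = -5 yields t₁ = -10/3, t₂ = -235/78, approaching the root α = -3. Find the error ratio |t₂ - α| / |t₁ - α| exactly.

1/26

t₁ - α = -10/3 - (-3) = -10/3 + 3 = -1/3, so |t₁ - α| = 1/3.
t₂ - α = -235/78 - (-3) = -235/78 + 3 = -1/78, so |t₂ - α| = 1/78.
Ratio = (1/78) / (1/3) = 1/26.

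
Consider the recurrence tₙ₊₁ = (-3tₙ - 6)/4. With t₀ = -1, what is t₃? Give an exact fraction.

-51/64

t₁ = (-3·(-1) - 6)/4 = -3/4.
t₂ = (-3·(-3/4) - 6)/4 = -15/16.
t₃ = (-3·(-15/16) - 6)/4 = -51/64.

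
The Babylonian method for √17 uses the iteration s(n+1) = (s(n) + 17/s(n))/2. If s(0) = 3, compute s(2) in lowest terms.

161/39

s(1) = (3 + 17/3)/2 = 13/3.
s(2) = (13/3 + 17/(13/3))/2 = 161/39.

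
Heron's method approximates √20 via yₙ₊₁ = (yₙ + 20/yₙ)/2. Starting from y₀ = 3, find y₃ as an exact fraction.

4858801/1086456

y₁ = (3 + 20/3)/2 = 29/6.
y₂ = (29/6 + 20/(29/6))/2 = 1561/348.
y₃ = (1561/348 + 20/(1561/348))/2 = 4858801/1086456.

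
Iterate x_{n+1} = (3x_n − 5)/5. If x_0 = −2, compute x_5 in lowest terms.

x_1 = (3·(−2) − 5)/5 = −11/5.
x_2 = (3·(−11/5) − 5)/5 = −58/25.
x_3 = (3·(−58/25) − 5)/5 = −299/125.
x_4 = (3·(−299/125) − 5)/5 = −1522/625.
x_5 = (3·(−1522/625) − 5)/5 = −7691/3125.

−7691/3125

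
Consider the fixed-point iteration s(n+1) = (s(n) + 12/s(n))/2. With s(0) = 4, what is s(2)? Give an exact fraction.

s(1) = (4 + 12/4)/2 = 7/2.
s(2) = (7/2 + 12/(7/2))/2 = 97/28.

97/28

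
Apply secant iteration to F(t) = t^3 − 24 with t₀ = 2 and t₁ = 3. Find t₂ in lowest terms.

54/19

F(2) = −16, F(3) = 3. t₂ = 3 − 3·(3 − 2)/(3 − (−16)) = 54/19.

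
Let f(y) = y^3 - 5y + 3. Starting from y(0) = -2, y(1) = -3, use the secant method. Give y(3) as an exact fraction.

f(-2) = 5, f(-3) = -9. y(2) = (-3) - (-9)·((-3) - (-2))/((-9) - 5) = -33/14.
f(-3) = -9, f(-33/14) = 4635/2744. y(3) = (-33/14) - (4635/2744)·((-33/14) - (-3))/((4635/2744) - (-9)) = -8013/3259.

-8013/3259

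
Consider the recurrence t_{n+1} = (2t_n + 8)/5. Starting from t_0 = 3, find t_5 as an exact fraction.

t_1 = (2·3 + 8)/5 = 14/5.
t_2 = (2·(14/5) + 8)/5 = 68/25.
t_3 = (2·(68/25) + 8)/5 = 336/125.
t_4 = (2·(336/125) + 8)/5 = 1672/625.
t_5 = (2·(1672/625) + 8)/5 = 8344/3125.

8344/3125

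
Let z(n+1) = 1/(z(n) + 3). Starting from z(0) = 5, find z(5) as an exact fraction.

z(1) = 1/(5 + 3) = 1/8.
z(2) = 1/(1/8 + 3) = 8/25.
z(3) = 1/(8/25 + 3) = 25/83.
z(4) = 1/(25/83 + 3) = 83/274.
z(5) = 1/(83/274 + 3) = 274/905.

274/905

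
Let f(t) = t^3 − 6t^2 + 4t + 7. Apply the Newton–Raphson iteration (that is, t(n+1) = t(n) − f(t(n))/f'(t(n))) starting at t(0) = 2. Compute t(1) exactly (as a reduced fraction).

f'(t) = 3t^2 − 12t + 4.
f(2) = −1, f'(2) = −8, so t(1) = 2 − (−1)/(−8) = 15/8.

15/8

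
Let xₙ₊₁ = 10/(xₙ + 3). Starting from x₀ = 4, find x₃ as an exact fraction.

x₁ = 10/(4 + 3) = 10/7.
x₂ = 10/(10/7 + 3) = 70/31.
x₃ = 10/(70/31 + 3) = 310/163.

310/163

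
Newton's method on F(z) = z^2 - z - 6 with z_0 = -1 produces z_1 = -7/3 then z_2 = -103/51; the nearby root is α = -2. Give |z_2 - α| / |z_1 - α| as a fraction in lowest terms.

z_1 - α = -7/3 - (-2) = -7/3 + 2 = -1/3, so |z_1 - α| = 1/3.
z_2 - α = -103/51 - (-2) = -103/51 + 2 = -1/51, so |z_2 - α| = 1/51.
Ratio = (1/51) / (1/3) = 1/17.

1/17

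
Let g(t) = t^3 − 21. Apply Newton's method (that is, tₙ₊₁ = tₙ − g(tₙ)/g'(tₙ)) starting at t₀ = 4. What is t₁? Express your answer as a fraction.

g'(t) = 3t^2.
g(4) = 43, g'(4) = 48, so t₁ = 4 − 43/48 = 149/48.

149/48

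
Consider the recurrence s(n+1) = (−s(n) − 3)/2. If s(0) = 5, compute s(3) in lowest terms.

s(1) = (−5 − 3)/2 = −4.
s(2) = (−(−4) − 3)/2 = 1/2.
s(3) = (−(1/2) − 3)/2 = −7/4.

−7/4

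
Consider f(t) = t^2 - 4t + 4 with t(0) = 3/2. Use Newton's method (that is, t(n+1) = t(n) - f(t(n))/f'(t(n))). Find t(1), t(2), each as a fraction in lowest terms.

t(1) = 7/4, t(2) = 15/8

f'(t) = 2t - 4.
f(3/2) = 1/4, f'(3/2) = -1, so t(1) = (3/2) - (1/4)/(-1) = 7/4.
f(7/4) = 1/16, f'(7/4) = -1/2, so t(2) = (7/4) - (1/16)/(-1/2) = 15/8.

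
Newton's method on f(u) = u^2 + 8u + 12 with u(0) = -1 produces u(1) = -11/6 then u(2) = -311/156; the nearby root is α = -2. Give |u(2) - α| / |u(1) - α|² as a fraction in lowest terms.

3/13

u(1) - α = -11/6 - (-2) = -11/6 + 2 = 1/6, so |u(1) - α| = 1/6.
u(2) - α = -311/156 - (-2) = -311/156 + 2 = 1/156, so |u(2) - α| = 1/156.
|u(1) - α|² = 1/36.
Ratio = (1/156) / (1/36) = 3/13.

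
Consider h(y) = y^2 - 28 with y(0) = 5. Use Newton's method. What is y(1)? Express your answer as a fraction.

53/10

h'(y) = 2y.
h(5) = -3, h'(5) = 10, so y(1) = 5 - (-3)/10 = 53/10.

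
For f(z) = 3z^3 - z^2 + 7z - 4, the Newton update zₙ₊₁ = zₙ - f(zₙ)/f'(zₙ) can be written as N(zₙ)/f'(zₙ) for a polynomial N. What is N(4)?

372

f'(z) = 9z^2 - 2z + 7.
N(z) = z·f'(z) - f(z) = z·(9z^2 - 2z + 7) - (3z^3 - z^2 + 7z - 4) = 6z^3 - z^2 + 4.
N(4) = 372.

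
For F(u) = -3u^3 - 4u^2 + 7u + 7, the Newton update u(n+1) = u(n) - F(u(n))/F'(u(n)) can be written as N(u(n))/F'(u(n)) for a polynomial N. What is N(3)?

F'(u) = -9u^2 - 8u + 7.
N(u) = u·F'(u) - F(u) = u·(-9u^2 - 8u + 7) - (-3u^3 - 4u^2 + 7u + 7) = -6u^3 - 4u^2 - 7.
N(3) = -205.

-205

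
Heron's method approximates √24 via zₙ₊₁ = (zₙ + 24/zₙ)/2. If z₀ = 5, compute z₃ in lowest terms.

z₁ = (5 + 24/5)/2 = 49/10.
z₂ = (49/10 + 24/(49/10))/2 = 4801/980.
z₃ = (4801/980 + 24/(4801/980))/2 = 46099201/9409960.

46099201/9409960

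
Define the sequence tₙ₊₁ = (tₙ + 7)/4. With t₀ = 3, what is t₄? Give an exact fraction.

t₁ = (3 + 7)/4 = 5/2.
t₂ = ((5/2) + 7)/4 = 19/8.
t₃ = ((19/8) + 7)/4 = 75/32.
t₄ = ((75/32) + 7)/4 = 299/128.

299/128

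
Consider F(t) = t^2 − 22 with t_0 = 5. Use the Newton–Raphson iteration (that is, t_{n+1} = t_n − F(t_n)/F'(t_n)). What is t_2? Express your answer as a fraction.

4409/940

F'(t) = 2t.
F(5) = 3, F'(5) = 10, so t_1 = 5 − 3/10 = 47/10.
F(47/10) = 9/100, F'(47/10) = 47/5, so t_2 = (47/10) − (9/100)/(47/5) = 4409/940.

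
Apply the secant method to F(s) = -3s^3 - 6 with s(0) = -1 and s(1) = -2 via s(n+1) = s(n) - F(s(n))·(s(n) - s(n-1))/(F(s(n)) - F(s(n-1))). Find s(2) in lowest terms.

-8/7

F(-1) = -3, F(-2) = 18. s(2) = (-2) - 18·((-2) - (-1))/(18 - (-3)) = -8/7.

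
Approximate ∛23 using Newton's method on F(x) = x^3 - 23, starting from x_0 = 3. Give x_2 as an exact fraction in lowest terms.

1365775/480249

F'(x) = 3x^2.
F(3) = 4, F'(3) = 27, so x_1 = 3 - 4/27 = 77/27.
F(77/27) = 3824/19683, F'(77/27) = 5929/243, so x_2 = (77/27) - (3824/19683)/(5929/243) = 1365775/480249.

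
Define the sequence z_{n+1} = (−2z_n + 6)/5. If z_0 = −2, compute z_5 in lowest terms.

z_1 = (−2·(−2) + 6)/5 = 2.
z_2 = (−2·2 + 6)/5 = 2/5.
z_3 = (−2·(2/5) + 6)/5 = 26/25.
z_4 = (−2·(26/25) + 6)/5 = 98/125.
z_5 = (−2·(98/125) + 6)/5 = 554/625.

554/625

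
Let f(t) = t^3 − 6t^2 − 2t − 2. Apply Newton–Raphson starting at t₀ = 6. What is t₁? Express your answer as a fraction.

f'(t) = 3t^2 − 12t − 2.
f(6) = −14, f'(6) = 34, so t₁ = 6 − (−14)/34 = 109/17.

109/17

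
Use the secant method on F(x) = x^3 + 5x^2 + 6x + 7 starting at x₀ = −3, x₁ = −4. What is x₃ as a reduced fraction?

−3300/841

F(−3) = 7, F(−4) = −1. x₂ = (−4) − (−1)·((−4) − (−3))/((−1) − 7) = −31/8.
F(−4) = −1, F(−31/8) = 329/512. x₃ = (−31/8) − (329/512)·((−31/8) − (−4))/((329/512) − (−1)) = −3300/841.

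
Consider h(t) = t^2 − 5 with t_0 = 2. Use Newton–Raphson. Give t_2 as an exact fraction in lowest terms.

h'(t) = 2t.
h(2) = −1, h'(2) = 4, so t_1 = 2 − (−1)/4 = 9/4.
h(9/4) = 1/16, h'(9/4) = 9/2, so t_2 = (9/4) − (1/16)/(9/2) = 161/72.

161/72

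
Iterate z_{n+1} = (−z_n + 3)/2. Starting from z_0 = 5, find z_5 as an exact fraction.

7/8

z_1 = (−5 + 3)/2 = −1.
z_2 = (−(−1) + 3)/2 = 2.
z_3 = (−2 + 3)/2 = 1/2.
z_4 = (−(1/2) + 3)/2 = 5/4.
z_5 = (−(5/4) + 3)/2 = 7/8.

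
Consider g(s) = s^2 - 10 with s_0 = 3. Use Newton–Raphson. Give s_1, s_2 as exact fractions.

g'(s) = 2s.
g(3) = -1, g'(3) = 6, so s_1 = 3 - (-1)/6 = 19/6.
g(19/6) = 1/36, g'(19/6) = 19/3, so s_2 = (19/6) - (1/36)/(19/3) = 721/228.

s_1 = 19/6, s_2 = 721/228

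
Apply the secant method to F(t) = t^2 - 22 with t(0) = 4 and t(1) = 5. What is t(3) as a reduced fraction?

F(4) = -6, F(5) = 3. t(2) = 5 - 3·(5 - 4)/(3 - (-6)) = 14/3.
F(5) = 3, F(14/3) = -2/9. t(3) = (14/3) - (-2/9)·((14/3) - 5)/((-2/9) - 3) = 136/29.

136/29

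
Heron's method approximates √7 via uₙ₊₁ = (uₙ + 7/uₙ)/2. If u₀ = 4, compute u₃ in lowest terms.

u₁ = (4 + 7/4)/2 = 23/8.
u₂ = (23/8 + 7/(23/8))/2 = 977/368.
u₃ = (977/368 + 7/(977/368))/2 = 1902497/719072.

1902497/719072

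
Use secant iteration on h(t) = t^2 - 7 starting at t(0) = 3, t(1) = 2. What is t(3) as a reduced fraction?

h(3) = 2, h(2) = -3. t(2) = 2 - (-3)·(2 - 3)/((-3) - 2) = 13/5.
h(2) = -3, h(13/5) = -6/25. t(3) = (13/5) - (-6/25)·((13/5) - 2)/((-6/25) - (-3)) = 61/23.

61/23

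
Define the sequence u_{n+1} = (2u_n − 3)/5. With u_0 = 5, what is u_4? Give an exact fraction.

u_1 = (2·5 − 3)/5 = 7/5.
u_2 = (2·(7/5) − 3)/5 = −1/25.
u_3 = (2·(−1/25) − 3)/5 = −77/125.
u_4 = (2·(−77/125) − 3)/5 = −529/625.

−529/625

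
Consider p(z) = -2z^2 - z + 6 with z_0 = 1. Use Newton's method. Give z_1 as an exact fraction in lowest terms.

p'(z) = -4z - 1.
p(1) = 3, p'(1) = -5, so z_1 = 1 - 3/(-5) = 8/5.

8/5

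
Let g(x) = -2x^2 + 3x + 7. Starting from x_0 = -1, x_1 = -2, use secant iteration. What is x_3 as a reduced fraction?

-107/85

g(-1) = 2, g(-2) = -7. x_2 = (-2) - (-7)·((-2) - (-1))/((-7) - 2) = -11/9.
g(-2) = -7, g(-11/9) = 28/81. x_3 = (-11/9) - (28/81)·((-11/9) - (-2))/((28/81) - (-7)) = -107/85.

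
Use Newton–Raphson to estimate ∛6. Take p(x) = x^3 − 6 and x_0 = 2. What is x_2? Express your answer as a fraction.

1979/1089

p'(x) = 3x^2.
p(2) = 2, p'(2) = 12, so x_1 = 2 − 2/12 = 11/6.
p(11/6) = 35/216, p'(11/6) = 121/12, so x_2 = (11/6) − (35/216)/(121/12) = 1979/1089.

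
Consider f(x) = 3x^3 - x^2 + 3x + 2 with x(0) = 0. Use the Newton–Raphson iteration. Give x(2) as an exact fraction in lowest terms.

-38/75

f'(x) = 9x^2 - 2x + 3.
f(0) = 2, f'(0) = 3, so x(1) = 0 - 2/3 = -2/3.
f(-2/3) = -4/3, f'(-2/3) = 25/3, so x(2) = (-2/3) - (-4/3)/(25/3) = -38/75.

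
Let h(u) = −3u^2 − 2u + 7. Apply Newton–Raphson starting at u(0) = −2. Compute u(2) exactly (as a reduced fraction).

−1783/940

h'(u) = −6u − 2.
h(−2) = −1, h'(−2) = 10, so u(1) = (−2) − (−1)/10 = −19/10.
h(−19/10) = −3/100, h'(−19/10) = 47/5, so u(2) = (−19/10) − (−3/100)/(47/5) = −1783/940.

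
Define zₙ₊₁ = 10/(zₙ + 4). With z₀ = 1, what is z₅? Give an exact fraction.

z₁ = 10/(1 + 4) = 2.
z₂ = 10/(2 + 4) = 5/3.
z₃ = 10/(5/3 + 4) = 30/17.
z₄ = 10/(30/17 + 4) = 85/49.
z₅ = 10/(85/49 + 4) = 490/281.

490/281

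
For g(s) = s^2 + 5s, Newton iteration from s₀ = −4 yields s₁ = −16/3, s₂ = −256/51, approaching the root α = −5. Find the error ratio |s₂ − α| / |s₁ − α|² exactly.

s₁ − α = −16/3 − (−5) = −16/3 + 5 = −1/3, so |s₁ − α| = 1/3.
s₂ − α = −256/51 − (−5) = −256/51 + 5 = −1/51, so |s₂ − α| = 1/51.
|s₁ − α|² = 1/9.
Ratio = (1/51) / (1/9) = 3/17.

3/17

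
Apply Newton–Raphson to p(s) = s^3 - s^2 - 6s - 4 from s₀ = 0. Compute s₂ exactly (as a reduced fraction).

-8/9

p'(s) = 3s^2 - 2s - 6.
p(0) = -4, p'(0) = -6, so s₁ = 0 - (-4)/(-6) = -2/3.
p(-2/3) = -20/27, p'(-2/3) = -10/3, so s₂ = (-2/3) - (-20/27)/(-10/3) = -8/9.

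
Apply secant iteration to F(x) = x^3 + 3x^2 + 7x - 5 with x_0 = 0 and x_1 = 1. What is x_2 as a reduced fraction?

5/11

F(0) = -5, F(1) = 6. x_2 = 1 - 6·(1 - 0)/(6 - (-5)) = 5/11.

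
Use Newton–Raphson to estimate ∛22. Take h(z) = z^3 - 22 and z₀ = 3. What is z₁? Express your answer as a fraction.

76/27

h'(z) = 3z^2.
h(3) = 5, h'(3) = 27, so z₁ = 3 - 5/27 = 76/27.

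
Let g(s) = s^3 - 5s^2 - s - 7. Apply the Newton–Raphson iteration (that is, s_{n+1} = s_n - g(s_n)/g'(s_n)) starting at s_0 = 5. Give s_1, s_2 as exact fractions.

g'(s) = 3s^2 - 10s - 1.
g(5) = -12, g'(5) = 24, so s_1 = 5 - (-12)/24 = 11/2.
g(11/2) = 21/8, g'(11/2) = 139/4, so s_2 = (11/2) - (21/8)/(139/4) = 754/139.

s_1 = 11/2, s_2 = 754/139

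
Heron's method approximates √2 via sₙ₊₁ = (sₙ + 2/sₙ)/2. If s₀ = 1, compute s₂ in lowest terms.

s₁ = (1 + 2/1)/2 = 3/2.
s₂ = (3/2 + 2/(3/2))/2 = 17/12.

17/12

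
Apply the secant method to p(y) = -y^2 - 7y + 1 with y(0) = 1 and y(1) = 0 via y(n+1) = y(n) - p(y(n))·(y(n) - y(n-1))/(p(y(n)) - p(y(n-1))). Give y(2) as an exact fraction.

p(1) = -7, p(0) = 1. y(2) = 0 - 1·(0 - 1)/(1 - (-7)) = 1/8.

1/8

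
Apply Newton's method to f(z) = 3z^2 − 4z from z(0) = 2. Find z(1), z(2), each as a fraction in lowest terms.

z(1) = 3/2, z(2) = 27/20

f'(z) = 6z − 4.
f(2) = 4, f'(2) = 8, so z(1) = 2 − 4/8 = 3/2.
f(3/2) = 3/4, f'(3/2) = 5, so z(2) = (3/2) − (3/4)/5 = 27/20.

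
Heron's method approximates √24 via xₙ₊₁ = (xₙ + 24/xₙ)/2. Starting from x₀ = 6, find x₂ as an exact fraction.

49/10

x₁ = (6 + 24/6)/2 = 5.
x₂ = (5 + 24/5)/2 = 49/10.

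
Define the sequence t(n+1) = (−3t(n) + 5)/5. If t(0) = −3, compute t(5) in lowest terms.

2834/3125

t(1) = (−3·(−3) + 5)/5 = 14/5.
t(2) = (−3·(14/5) + 5)/5 = −17/25.
t(3) = (−3·(−17/25) + 5)/5 = 176/125.
t(4) = (−3·(176/125) + 5)/5 = 97/625.
t(5) = (−3·(97/625) + 5)/5 = 2834/3125.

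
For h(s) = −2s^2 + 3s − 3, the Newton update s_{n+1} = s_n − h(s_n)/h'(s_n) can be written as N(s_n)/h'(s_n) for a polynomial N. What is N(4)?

−29

h'(s) = −4s + 3.
N(s) = s·h'(s) − h(s) = s·(−4s + 3) − (−2s^2 + 3s − 3) = −2s^2 + 3.
N(4) = −29.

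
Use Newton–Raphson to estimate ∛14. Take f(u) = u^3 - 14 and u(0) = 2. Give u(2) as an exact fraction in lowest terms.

181/75

f'(u) = 3u^2.
f(2) = -6, f'(2) = 12, so u(1) = 2 - (-6)/12 = 5/2.
f(5/2) = 13/8, f'(5/2) = 75/4, so u(2) = (5/2) - (13/8)/(75/4) = 181/75.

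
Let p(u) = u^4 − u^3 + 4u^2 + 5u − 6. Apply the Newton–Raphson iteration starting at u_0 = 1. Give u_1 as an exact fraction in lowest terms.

p'(u) = 4u^3 − 3u^2 + 8u + 5.
p(1) = 3, p'(1) = 14, so u_1 = 1 − 3/14 = 11/14.

11/14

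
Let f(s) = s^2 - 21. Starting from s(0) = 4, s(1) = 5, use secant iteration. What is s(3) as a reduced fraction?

197/43

f(4) = -5, f(5) = 4. s(2) = 5 - 4·(5 - 4)/(4 - (-5)) = 41/9.
f(5) = 4, f(41/9) = -20/81. s(3) = (41/9) - (-20/81)·((41/9) - 5)/((-20/81) - 4) = 197/43.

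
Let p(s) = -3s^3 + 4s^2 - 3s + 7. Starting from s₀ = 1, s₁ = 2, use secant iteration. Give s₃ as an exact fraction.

1186/761

p(1) = 5, p(2) = -7. s₂ = 2 - (-7)·(2 - 1)/((-7) - 5) = 17/12.
p(2) = -7, p(17/12) = 1295/576. s₃ = (17/12) - (1295/576)·((17/12) - 2)/((1295/576) - (-7)) = 1186/761.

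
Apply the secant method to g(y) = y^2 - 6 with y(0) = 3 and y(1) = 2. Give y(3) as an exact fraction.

27/11

g(3) = 3, g(2) = -2. y(2) = 2 - (-2)·(2 - 3)/((-2) - 3) = 12/5.
g(2) = -2, g(12/5) = -6/25. y(3) = (12/5) - (-6/25)·((12/5) - 2)/((-6/25) - (-2)) = 27/11.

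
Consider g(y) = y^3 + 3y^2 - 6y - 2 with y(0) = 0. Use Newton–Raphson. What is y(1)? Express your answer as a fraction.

-1/3

g'(y) = 3y^2 + 6y - 6.
g(0) = -2, g'(0) = -6, so y(1) = 0 - (-2)/(-6) = -1/3.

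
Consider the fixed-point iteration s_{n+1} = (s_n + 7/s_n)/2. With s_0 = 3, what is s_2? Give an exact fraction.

127/48

s_1 = (3 + 7/3)/2 = 8/3.
s_2 = (8/3 + 7/(8/3))/2 = 127/48.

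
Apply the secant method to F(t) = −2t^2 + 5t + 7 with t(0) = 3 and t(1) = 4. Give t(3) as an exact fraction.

311/89

F(3) = 4, F(4) = −5. t(2) = 4 − (−5)·(4 − 3)/((−5) − 4) = 31/9.
F(4) = −5, F(31/9) = 40/81. t(3) = (31/9) − (40/81)·((31/9) − 4)/((40/81) − (−5)) = 311/89.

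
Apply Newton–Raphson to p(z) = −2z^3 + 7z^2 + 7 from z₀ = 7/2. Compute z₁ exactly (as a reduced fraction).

53/14

p'(z) = −6z^2 + 14z.
p(7/2) = 7, p'(7/2) = −49/2, so z₁ = (7/2) − 7/(−49/2) = 53/14.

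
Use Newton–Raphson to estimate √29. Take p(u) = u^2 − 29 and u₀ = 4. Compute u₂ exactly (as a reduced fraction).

3881/720

p'(u) = 2u.
p(4) = −13, p'(4) = 8, so u₁ = 4 − (−13)/8 = 45/8.
p(45/8) = 169/64, p'(45/8) = 45/4, so u₂ = (45/8) − (169/64)/(45/4) = 3881/720.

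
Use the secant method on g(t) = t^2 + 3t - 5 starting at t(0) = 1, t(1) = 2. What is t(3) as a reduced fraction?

g(1) = -1, g(2) = 5. t(2) = 2 - 5·(2 - 1)/(5 - (-1)) = 7/6.
g(2) = 5, g(7/6) = -5/36. t(3) = (7/6) - (-5/36)·((7/6) - 2)/((-5/36) - 5) = 44/37.

44/37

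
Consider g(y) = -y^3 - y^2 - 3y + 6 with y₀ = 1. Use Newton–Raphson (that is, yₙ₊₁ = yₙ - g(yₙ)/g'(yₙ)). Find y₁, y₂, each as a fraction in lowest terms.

y₁ = 9/8, y₂ = 863/772

g'(y) = -3y^2 - 2y - 3.
g(1) = 1, g'(1) = -8, so y₁ = 1 - 1/(-8) = 9/8.
g(9/8) = -33/512, g'(9/8) = -579/64, so y₂ = (9/8) - (-33/512)/(-579/64) = 863/772.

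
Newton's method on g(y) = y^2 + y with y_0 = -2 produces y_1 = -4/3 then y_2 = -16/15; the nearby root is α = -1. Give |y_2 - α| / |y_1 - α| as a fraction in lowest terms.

1/5

y_1 - α = -4/3 - (-1) = -4/3 + 1 = -1/3, so |y_1 - α| = 1/3.
y_2 - α = -16/15 - (-1) = -16/15 + 1 = -1/15, so |y_2 - α| = 1/15.
Ratio = (1/15) / (1/3) = 1/5.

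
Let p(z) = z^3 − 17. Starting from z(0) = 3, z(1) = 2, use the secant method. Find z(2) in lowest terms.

p(3) = 10, p(2) = −9. z(2) = 2 − (−9)·(2 − 3)/((−9) − 10) = 47/19.

47/19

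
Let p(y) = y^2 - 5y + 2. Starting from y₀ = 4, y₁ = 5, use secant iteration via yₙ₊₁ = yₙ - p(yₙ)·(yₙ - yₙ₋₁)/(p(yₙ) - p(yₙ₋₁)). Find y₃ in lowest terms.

41/9

p(4) = -2, p(5) = 2. y₂ = 5 - 2·(5 - 4)/(2 - (-2)) = 9/2.
p(5) = 2, p(9/2) = -1/4. y₃ = (9/2) - (-1/4)·((9/2) - 5)/((-1/4) - 2) = 41/9.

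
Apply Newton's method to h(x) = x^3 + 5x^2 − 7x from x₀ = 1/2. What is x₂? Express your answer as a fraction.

h'(x) = 3x^2 + 10x − 7.
h(1/2) = −17/8, h'(1/2) = −5/4, so x₁ = (1/2) − (−17/8)/(−5/4) = −6/5.
h(−6/5) = 1734/125, h'(−6/5) = −367/25, so x₂ = (−6/5) − (1734/125)/(−367/25) = −468/1835.

−468/1835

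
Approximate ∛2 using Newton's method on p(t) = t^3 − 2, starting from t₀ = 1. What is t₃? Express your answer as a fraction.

1126819/894348

p'(t) = 3t^2.
p(1) = −1, p'(1) = 3, so t₁ = 1 − (−1)/3 = 4/3.
p(4/3) = 10/27, p'(4/3) = 16/3, so t₂ = (4/3) − (10/27)/(16/3) = 91/72.
p(91/72) = 7075/373248, p'(91/72) = 8281/1728, so t₃ = (91/72) − (7075/373248)/(8281/1728) = 1126819/894348.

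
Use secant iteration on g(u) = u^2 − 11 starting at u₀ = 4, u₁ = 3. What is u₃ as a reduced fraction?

g(4) = 5, g(3) = −2. u₂ = 3 − (−2)·(3 − 4)/((−2) − 5) = 23/7.
g(3) = −2, g(23/7) = −10/49. u₃ = (23/7) − (−10/49)·((23/7) − 3)/((−10/49) − (−2)) = 73/22.

73/22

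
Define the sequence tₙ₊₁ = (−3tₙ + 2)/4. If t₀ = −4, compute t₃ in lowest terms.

t₁ = (−3·(−4) + 2)/4 = 7/2.
t₂ = (−3·(7/2) + 2)/4 = −17/8.
t₃ = (−3·(−17/8) + 2)/4 = 67/32.

67/32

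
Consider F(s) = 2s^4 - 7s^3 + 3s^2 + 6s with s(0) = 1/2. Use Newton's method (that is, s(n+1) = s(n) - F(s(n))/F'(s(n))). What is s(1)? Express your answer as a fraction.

F'(s) = 8s^3 - 21s^2 + 6s + 6.
F(1/2) = 3, F'(1/2) = 19/4, so s(1) = (1/2) - 3/(19/4) = -5/38.

-5/38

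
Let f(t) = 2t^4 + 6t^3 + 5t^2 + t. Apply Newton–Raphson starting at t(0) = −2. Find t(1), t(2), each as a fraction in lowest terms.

f'(t) = 8t^3 + 18t^2 + 10t + 1.
f(−2) = 2, f'(−2) = −11, so t(1) = (−2) − 2/(−11) = −20/11.
f(−20/11) = 7380/14641, f'(−20/11) = −7669/1331, so t(2) = (−20/11) − (7380/14641)/(−7669/1331) = −146000/84359.

t(1) = −20/11, t(2) = −146000/84359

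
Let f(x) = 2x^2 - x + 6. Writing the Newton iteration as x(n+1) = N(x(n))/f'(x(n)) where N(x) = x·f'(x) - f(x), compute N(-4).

f'(x) = 4x - 1.
N(x) = x·f'(x) - f(x) = x·(4x - 1) - (2x^2 - x + 6) = 2x^2 - 6.
N(-4) = 26.

26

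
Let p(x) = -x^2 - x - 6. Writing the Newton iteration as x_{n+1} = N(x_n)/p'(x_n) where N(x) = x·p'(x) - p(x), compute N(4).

-10

p'(x) = -2x - 1.
N(x) = x·p'(x) - p(x) = x·(-2x - 1) - (-x^2 - x - 6) = -x^2 + 6.
N(4) = -10.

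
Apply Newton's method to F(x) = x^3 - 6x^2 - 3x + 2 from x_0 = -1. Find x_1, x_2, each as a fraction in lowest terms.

F'(x) = 3x^2 - 12x - 3.
F(-1) = -2, F'(-1) = 12, so x_1 = (-1) - (-2)/12 = -5/6.
F(-5/6) = -53/216, F'(-5/6) = 109/12, so x_2 = (-5/6) - (-53/216)/(109/12) = -791/981.

x_1 = -5/6, x_2 = -791/981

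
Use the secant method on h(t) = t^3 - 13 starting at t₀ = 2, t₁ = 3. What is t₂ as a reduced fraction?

h(2) = -5, h(3) = 14. t₂ = 3 - 14·(3 - 2)/(14 - (-5)) = 43/19.

43/19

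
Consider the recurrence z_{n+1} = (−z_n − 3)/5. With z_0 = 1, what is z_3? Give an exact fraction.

z_1 = (−1 − 3)/5 = −4/5.
z_2 = (−(−4/5) − 3)/5 = −11/25.
z_3 = (−(−11/25) − 3)/5 = −64/125.

−64/125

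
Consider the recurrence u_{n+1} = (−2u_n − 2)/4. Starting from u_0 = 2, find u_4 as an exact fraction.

−3/16

u_1 = (−2·2 − 2)/4 = −3/2.
u_2 = (−2·(−3/2) − 2)/4 = 1/4.
u_3 = (−2·(1/4) − 2)/4 = −5/8.
u_4 = (−2·(−5/8) − 2)/4 = −3/16.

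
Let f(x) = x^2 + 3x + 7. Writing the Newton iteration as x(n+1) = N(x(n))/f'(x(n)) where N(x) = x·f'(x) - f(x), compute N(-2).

-3

f'(x) = 2x + 3.
N(x) = x·f'(x) - f(x) = x·(2x + 3) - (x^2 + 3x + 7) = x^2 - 7.
N(-2) = -3.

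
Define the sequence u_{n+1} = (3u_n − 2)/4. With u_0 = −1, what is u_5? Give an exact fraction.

−1805/1024

u_1 = (3·(−1) − 2)/4 = −5/4.
u_2 = (3·(−5/4) − 2)/4 = −23/16.
u_3 = (3·(−23/16) − 2)/4 = −101/64.
u_4 = (3·(−101/64) − 2)/4 = −431/256.
u_5 = (3·(−431/256) − 2)/4 = −1805/1024.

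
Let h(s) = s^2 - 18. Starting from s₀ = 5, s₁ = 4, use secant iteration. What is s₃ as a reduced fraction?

h(5) = 7, h(4) = -2. s₂ = 4 - (-2)·(4 - 5)/((-2) - 7) = 38/9.
h(4) = -2, h(38/9) = -14/81. s₃ = (38/9) - (-14/81)·((38/9) - 4)/((-14/81) - (-2)) = 157/37.

157/37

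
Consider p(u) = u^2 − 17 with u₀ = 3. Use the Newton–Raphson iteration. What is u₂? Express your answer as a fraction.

161/39

p'(u) = 2u.
p(3) = −8, p'(3) = 6, so u₁ = 3 − (−8)/6 = 13/3.
p(13/3) = 16/9, p'(13/3) = 26/3, so u₂ = (13/3) − (16/9)/(26/3) = 161/39.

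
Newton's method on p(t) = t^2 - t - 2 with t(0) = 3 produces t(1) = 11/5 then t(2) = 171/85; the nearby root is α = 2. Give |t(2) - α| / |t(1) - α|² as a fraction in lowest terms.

5/17

t(1) - α = 11/5 - 2 = 1/5, so |t(1) - α| = 1/5.
t(2) - α = 171/85 - 2 = 1/85, so |t(2) - α| = 1/85.
|t(1) - α|² = 1/25.
Ratio = (1/85) / (1/25) = 5/17.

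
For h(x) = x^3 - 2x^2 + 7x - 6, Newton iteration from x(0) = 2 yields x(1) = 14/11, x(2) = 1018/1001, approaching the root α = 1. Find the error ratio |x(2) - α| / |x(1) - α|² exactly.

187/819

x(1) - α = 14/11 - 1 = 3/11, so |x(1) - α| = 3/11.
x(2) - α = 1018/1001 - 1 = 17/1001, so |x(2) - α| = 17/1001.
|x(1) - α|² = 9/121.
Ratio = (17/1001) / (9/121) = 187/819.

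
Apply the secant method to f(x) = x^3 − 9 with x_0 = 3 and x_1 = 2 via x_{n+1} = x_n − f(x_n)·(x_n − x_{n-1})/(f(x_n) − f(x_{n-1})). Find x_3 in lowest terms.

9255/4447

f(3) = 18, f(2) = −1. x_2 = 2 − (−1)·(2 − 3)/((−1) − 18) = 39/19.
f(2) = −1, f(39/19) = −2412/6859. x_3 = (39/19) − (−2412/6859)·((39/19) − 2)/((−2412/6859) − (−1)) = 9255/4447.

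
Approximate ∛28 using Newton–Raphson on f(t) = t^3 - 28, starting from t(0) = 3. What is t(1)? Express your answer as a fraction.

82/27

f'(t) = 3t^2.
f(3) = -1, f'(3) = 27, so t(1) = 3 - (-1)/27 = 82/27.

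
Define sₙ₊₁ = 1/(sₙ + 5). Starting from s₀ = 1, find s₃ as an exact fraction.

s₁ = 1/(1 + 5) = 1/6.
s₂ = 1/(1/6 + 5) = 6/31.
s₃ = 1/(6/31 + 5) = 31/161.

31/161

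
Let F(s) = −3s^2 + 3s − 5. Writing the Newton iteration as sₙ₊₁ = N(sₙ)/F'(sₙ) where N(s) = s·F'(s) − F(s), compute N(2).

−7

F'(s) = −6s + 3.
N(s) = s·F'(s) − F(s) = s·(−6s + 3) − (−3s^2 + 3s − 5) = −3s^2 + 5.
N(2) = −7.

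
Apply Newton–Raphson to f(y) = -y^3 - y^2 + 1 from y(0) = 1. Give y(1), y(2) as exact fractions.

y(1) = 4/5, y(2) = 333/440

f'(y) = -3y^2 - 2y.
f(1) = -1, f'(1) = -5, so y(1) = 1 - (-1)/(-5) = 4/5.
f(4/5) = -19/125, f'(4/5) = -88/25, so y(2) = (4/5) - (-19/125)/(-88/25) = 333/440.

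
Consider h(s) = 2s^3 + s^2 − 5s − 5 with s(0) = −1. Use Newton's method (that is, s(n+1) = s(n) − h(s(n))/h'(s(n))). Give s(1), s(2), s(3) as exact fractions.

h'(s) = 6s^2 + 2s − 5.
h(−1) = −1, h'(−1) = −1, so s(1) = (−1) − (−1)/(−1) = −2.
h(−2) = −7, h'(−2) = 15, so s(2) = (−2) − (−7)/15 = −23/15.
h(−23/15) = −7399/3375, h'(−23/15) = 151/25, so s(3) = (−23/15) − (−7399/3375)/(151/25) = −158/135.

s(1) = −2, s(2) = −23/15, s(3) = −158/135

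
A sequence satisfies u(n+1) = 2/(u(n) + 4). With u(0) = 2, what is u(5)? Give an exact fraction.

u(1) = 2/(2 + 4) = 1/3.
u(2) = 2/(1/3 + 4) = 6/13.
u(3) = 2/(6/13 + 4) = 13/29.
u(4) = 2/(13/29 + 4) = 58/129.
u(5) = 2/(58/129 + 4) = 129/287.

129/287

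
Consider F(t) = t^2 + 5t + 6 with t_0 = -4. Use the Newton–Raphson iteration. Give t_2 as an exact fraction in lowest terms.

F'(t) = 2t + 5.
F(-4) = 2, F'(-4) = -3, so t_1 = (-4) - 2/(-3) = -10/3.
F(-10/3) = 4/9, F'(-10/3) = -5/3, so t_2 = (-10/3) - (4/9)/(-5/3) = -46/15.

-46/15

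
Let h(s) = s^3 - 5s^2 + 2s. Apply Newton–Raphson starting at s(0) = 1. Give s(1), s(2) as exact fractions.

s(1) = 3/5, s(2) = 171/365

h'(s) = 3s^2 - 10s + 2.
h(1) = -2, h'(1) = -5, so s(1) = 1 - (-2)/(-5) = 3/5.
h(3/5) = -48/125, h'(3/5) = -73/25, so s(2) = (3/5) - (-48/125)/(-73/25) = 171/365.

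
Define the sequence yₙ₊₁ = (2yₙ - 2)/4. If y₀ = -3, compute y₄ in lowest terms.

y₁ = (2·(-3) - 2)/4 = -2.
y₂ = (2·(-2) - 2)/4 = -3/2.
y₃ = (2·(-3/2) - 2)/4 = -5/4.
y₄ = (2·(-5/4) - 2)/4 = -9/8.

-9/8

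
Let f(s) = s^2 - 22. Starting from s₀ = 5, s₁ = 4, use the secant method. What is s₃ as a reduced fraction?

f(5) = 3, f(4) = -6. s₂ = 4 - (-6)·(4 - 5)/((-6) - 3) = 14/3.
f(4) = -6, f(14/3) = -2/9. s₃ = (14/3) - (-2/9)·((14/3) - 4)/((-2/9) - (-6)) = 61/13.

61/13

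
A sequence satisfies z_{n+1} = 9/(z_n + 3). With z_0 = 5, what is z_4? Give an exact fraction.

19/10

z_1 = 9/(5 + 3) = 9/8.
z_2 = 9/(9/8 + 3) = 24/11.
z_3 = 9/(24/11 + 3) = 33/19.
z_4 = 9/(33/19 + 3) = 19/10.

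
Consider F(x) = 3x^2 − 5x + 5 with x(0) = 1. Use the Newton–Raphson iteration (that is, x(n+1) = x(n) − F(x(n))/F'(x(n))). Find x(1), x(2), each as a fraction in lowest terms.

F'(x) = 6x − 5.
F(1) = 3, F'(1) = 1, so x(1) = 1 − 3/1 = −2.
F(−2) = 27, F'(−2) = −17, so x(2) = (−2) − 27/(−17) = −7/17.

x(1) = −2, x(2) = −7/17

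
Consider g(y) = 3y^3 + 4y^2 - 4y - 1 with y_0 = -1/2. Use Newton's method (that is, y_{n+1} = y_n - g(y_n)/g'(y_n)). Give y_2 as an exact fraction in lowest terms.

-13717/64653

g'(y) = 9y^2 + 8y - 4.
g(-1/2) = 13/8, g'(-1/2) = -23/4, so y_1 = (-1/2) - (13/8)/(-23/4) = -5/23.
g(-5/23) = 338/12167, g'(-5/23) = -2811/529, so y_2 = (-5/23) - (338/12167)/(-2811/529) = -13717/64653.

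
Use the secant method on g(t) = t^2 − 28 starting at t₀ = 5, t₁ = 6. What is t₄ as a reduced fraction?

g(5) = −3, g(6) = 8. t₂ = 6 − 8·(6 − 5)/(8 − (−3)) = 58/11.
g(6) = 8, g(58/11) = −24/121. t₃ = (58/11) − (−24/121)·((58/11) − 6)/((−24/121) − 8) = 164/31.
g(58/11) = −24/121, g(164/31) = −12/961. t₄ = (164/31) − (−12/961)·((164/31) − (58/11))/((−12/961) − (−24/121)) = 9530/1801.

9530/1801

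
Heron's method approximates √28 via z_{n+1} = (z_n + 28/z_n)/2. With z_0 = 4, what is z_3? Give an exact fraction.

z_1 = (4 + 28/4)/2 = 11/2.
z_2 = (11/2 + 28/(11/2))/2 = 233/44.
z_3 = (233/44 + 28/(233/44))/2 = 108497/20504.

108497/20504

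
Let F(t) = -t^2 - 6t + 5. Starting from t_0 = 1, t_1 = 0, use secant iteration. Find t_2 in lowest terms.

5/7

F(1) = -2, F(0) = 5. t_2 = 0 - 5·(0 - 1)/(5 - (-2)) = 5/7.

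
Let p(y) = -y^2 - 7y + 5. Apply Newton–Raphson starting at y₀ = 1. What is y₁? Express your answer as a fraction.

2/3

p'(y) = -2y - 7.
p(1) = -3, p'(1) = -9, so y₁ = 1 - (-3)/(-9) = 2/3.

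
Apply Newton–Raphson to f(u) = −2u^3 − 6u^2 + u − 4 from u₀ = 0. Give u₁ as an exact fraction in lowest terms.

f'(u) = −6u^2 − 12u + 1.
f(0) = −4, f'(0) = 1, so u₁ = 0 − (−4)/1 = 4.

4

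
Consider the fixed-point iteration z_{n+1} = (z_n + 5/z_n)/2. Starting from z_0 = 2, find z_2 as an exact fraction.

161/72

z_1 = (2 + 5/2)/2 = 9/4.
z_2 = (9/4 + 5/(9/4))/2 = 161/72.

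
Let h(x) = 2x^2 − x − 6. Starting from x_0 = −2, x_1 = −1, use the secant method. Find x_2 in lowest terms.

h(−2) = 4, h(−1) = −3. x_2 = (−1) − (−3)·((−1) − (−2))/((−3) − 4) = −10/7.

−10/7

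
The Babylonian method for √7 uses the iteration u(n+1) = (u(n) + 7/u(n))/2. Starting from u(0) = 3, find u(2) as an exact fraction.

u(1) = (3 + 7/3)/2 = 8/3.
u(2) = (8/3 + 7/(8/3))/2 = 127/48.

127/48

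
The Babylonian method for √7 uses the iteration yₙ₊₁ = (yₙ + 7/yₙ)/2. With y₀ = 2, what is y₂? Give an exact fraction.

y₁ = (2 + 7/2)/2 = 11/4.
y₂ = (11/4 + 7/(11/4))/2 = 233/88.

233/88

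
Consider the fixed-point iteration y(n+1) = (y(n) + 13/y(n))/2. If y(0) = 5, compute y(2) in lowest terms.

y(1) = (5 + 13/5)/2 = 19/5.
y(2) = (19/5 + 13/(19/5))/2 = 343/95.

343/95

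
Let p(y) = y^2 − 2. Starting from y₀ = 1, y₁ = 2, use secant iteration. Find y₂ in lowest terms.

4/3

p(1) = −1, p(2) = 2. y₂ = 2 − 2·(2 − 1)/(2 − (−1)) = 4/3.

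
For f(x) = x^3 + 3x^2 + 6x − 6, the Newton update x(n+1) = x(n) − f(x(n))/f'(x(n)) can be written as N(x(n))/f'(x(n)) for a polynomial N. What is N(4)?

182

f'(x) = 3x^2 + 6x + 6.
N(x) = x·f'(x) − f(x) = x·(3x^2 + 6x + 6) − (x^3 + 3x^2 + 6x − 6) = 2x^3 + 3x^2 + 6.
N(4) = 182.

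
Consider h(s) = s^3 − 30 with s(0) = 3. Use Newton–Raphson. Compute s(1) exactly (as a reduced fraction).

h'(s) = 3s^2.
h(3) = −3, h'(3) = 27, so s(1) = 3 − (−3)/27 = 28/9.

28/9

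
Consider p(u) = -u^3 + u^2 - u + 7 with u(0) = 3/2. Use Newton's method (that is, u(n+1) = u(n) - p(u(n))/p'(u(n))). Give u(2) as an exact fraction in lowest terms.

202481/94259

p'(u) = -3u^2 + 2u - 1.
p(3/2) = 35/8, p'(3/2) = -19/4, so u(1) = (3/2) - (35/8)/(-19/4) = 46/19.
p(46/19) = -25725/6859, p'(46/19) = -4961/361, so u(2) = (46/19) - (-25725/6859)/(-4961/361) = 202481/94259.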